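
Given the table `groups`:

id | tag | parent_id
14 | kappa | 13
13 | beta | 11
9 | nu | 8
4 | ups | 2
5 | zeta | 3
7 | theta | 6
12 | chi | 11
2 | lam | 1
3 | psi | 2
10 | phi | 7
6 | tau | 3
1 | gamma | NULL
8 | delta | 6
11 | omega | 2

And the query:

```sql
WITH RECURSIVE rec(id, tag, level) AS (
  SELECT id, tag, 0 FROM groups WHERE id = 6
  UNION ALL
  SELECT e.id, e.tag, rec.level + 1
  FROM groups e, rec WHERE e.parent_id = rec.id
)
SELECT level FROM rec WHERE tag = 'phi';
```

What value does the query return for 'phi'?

Base: id=6 (tau) at level 0.
Iteration 1: rows with parent_id in {6} -> theta (id 7, level 1), delta (id 8, level 1).
Iteration 2: rows with parent_id in {7,8} -> nu (id 9, level 2), phi (id 10, level 2).
Iteration 3: no rows with parent_id in {9,10}; recursion stops.

2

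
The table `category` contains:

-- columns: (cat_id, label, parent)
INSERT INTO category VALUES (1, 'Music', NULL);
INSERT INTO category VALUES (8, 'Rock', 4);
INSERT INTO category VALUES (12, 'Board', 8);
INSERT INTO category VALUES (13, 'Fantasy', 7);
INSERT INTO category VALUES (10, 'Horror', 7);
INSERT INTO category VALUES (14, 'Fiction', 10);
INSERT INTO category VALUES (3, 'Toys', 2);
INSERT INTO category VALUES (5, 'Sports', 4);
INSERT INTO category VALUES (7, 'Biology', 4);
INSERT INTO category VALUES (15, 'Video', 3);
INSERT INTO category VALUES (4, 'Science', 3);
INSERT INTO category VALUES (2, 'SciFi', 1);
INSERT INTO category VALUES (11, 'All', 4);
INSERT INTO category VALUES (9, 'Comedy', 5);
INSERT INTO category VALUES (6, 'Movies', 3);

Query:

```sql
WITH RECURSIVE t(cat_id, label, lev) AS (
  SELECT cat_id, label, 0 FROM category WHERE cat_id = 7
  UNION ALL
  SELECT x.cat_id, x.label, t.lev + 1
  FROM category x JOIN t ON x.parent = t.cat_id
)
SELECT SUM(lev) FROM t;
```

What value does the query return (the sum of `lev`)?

Base: cat_id=7 (Biology) at lev 0.
Iteration 1: rows with parent in {7} -> Horror (id 10, lev 1), Fantasy (id 13, lev 1).
Iteration 2: rows with parent in {10,13} -> Fiction (id 14, lev 2).
Iteration 3: no rows with parent in {14}; recursion stops.
SUM(lev) = 0 + 1 + 1 + 2 = 4.

4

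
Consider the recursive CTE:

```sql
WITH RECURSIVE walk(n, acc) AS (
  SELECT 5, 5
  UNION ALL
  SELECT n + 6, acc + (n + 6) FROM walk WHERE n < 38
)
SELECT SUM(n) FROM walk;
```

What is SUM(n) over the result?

Base: n=5, acc=5.
Iteration 1: 5 < 38 holds -> n = 5 + 6 = 11, acc = 5 + 11 = 16.
Iteration 2: 11 < 38 holds -> n = 11 + 6 = 17, acc = 16 + 17 = 33.
Iteration 3: 17 < 38 holds -> n = 17 + 6 = 23, acc = 33 + 23 = 56.
Iteration 4: 23 < 38 holds -> n = 23 + 6 = 29, acc = 56 + 29 = 85.
Iteration 5: 29 < 38 holds -> n = 29 + 6 = 35, acc = 85 + 35 = 120.
Iteration 6: 35 < 38 holds -> n = 35 + 6 = 41, acc = 120 + 41 = 161.
Iteration 7: 41 < 38 fails; recursion stops.
SUM(n) = 5 + 11 + 17 + 23 + 29 + 35 + 41 = 161.

161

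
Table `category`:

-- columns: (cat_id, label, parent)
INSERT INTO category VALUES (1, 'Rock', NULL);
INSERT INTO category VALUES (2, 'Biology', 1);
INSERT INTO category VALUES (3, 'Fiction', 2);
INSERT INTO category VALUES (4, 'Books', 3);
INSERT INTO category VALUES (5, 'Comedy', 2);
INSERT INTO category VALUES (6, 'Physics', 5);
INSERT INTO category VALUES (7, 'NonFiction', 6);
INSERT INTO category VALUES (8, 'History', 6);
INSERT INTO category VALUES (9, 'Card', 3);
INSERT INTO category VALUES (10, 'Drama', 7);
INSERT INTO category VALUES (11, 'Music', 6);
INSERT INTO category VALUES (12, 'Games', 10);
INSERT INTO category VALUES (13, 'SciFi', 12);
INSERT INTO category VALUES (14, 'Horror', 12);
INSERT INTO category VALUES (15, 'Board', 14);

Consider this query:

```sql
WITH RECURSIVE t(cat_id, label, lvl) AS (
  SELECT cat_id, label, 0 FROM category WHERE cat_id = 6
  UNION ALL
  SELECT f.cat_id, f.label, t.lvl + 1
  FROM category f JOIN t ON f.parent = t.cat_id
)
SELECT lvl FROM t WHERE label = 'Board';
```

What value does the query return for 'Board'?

5

Base: cat_id=6 (Physics) at lvl 0.
Iteration 1: rows with parent in {6} -> NonFiction (id 7, lvl 1), History (id 8, lvl 1), Music (id 11, lvl 1).
Iteration 2: rows with parent in {7,8,11} -> Drama (id 10, lvl 2).
Iteration 3: rows with parent in {10} -> Games (id 12, lvl 3).
Iteration 4: rows with parent in {12} -> SciFi (id 13, lvl 4), Horror (id 14, lvl 4).
Iteration 5: rows with parent in {13,14} -> Board (id 15, lvl 5).
Iteration 6: no rows with parent in {15}; recursion stops.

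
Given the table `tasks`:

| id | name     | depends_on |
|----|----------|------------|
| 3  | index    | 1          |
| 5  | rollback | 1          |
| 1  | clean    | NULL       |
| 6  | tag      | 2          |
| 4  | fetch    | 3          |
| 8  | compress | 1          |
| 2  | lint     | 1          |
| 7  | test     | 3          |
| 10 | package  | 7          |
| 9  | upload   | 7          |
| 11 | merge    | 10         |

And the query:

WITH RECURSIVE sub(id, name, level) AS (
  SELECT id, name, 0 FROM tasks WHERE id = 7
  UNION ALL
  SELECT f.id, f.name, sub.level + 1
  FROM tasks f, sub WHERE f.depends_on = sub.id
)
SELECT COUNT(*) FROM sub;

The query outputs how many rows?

Base: id=7 (test) at level 0.
Iteration 1: rows with depends_on in {7} -> upload (id 9, level 1), package (id 10, level 1).
Iteration 2: rows with depends_on in {9,10} -> merge (id 11, level 2).
Iteration 3: no rows with depends_on in {11}; recursion stops.
Total rows emitted: 4.

4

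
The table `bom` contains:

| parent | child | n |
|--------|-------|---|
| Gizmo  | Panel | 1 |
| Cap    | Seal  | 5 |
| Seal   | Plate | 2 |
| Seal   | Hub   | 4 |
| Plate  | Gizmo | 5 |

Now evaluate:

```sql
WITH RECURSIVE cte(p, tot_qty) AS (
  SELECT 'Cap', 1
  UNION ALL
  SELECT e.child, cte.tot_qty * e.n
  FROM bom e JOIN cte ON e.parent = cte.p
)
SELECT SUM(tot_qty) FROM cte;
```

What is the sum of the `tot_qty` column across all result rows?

136

Base: (Cap, tot_qty=1).
Iteration 1: components of {Cap} -> Seal = 1*5 = 5.
Iteration 2: components of {Seal} -> Hub = 5*4 = 20, Plate = 5*2 = 10.
Iteration 3: components of {Hub,Plate} -> Gizmo = 10*5 = 50.
Iteration 4: components of {Gizmo} -> Panel = 50*1 = 50.
Iteration 5: no further components; recursion stops.
SUM(tot_qty) = 1 + 5 + 10 + 20 + 50 + 50 = 136.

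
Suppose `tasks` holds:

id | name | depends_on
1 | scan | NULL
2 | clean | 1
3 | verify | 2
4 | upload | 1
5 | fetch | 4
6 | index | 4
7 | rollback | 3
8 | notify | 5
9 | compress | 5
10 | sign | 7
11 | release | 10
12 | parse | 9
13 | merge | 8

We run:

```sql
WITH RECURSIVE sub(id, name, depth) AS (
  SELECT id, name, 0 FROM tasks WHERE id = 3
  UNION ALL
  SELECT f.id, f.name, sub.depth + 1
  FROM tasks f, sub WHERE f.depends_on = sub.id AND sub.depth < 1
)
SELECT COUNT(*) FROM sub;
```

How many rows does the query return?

2

Base: id=3 (verify) at depth 0.
Iteration 1: rows with depends_on in {3} -> rollback (id 7, depth 1).
Iteration 2: depth < 1 fails for all current rows; recursion stops.
Total rows emitted: 2.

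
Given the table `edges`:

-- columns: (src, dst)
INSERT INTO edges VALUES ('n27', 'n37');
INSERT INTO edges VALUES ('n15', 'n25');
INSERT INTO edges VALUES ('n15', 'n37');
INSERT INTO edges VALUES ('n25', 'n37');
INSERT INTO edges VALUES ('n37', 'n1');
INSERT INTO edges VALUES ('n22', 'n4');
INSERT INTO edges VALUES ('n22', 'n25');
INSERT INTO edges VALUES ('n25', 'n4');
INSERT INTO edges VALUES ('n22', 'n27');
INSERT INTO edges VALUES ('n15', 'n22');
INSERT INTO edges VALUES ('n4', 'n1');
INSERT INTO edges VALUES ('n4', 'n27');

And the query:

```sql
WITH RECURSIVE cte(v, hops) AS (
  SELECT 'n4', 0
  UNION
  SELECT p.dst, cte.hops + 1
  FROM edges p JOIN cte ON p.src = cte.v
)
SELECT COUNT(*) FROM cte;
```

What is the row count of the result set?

5

Base: (n4, hops=0).
Iteration 1: edges from {n4} -> (n1, hops=1), (n27, hops=1).
Iteration 2: edges from {n1,n27} -> (n37, hops=2).
Iteration 3: edges from {n37} -> (n1, hops=3).
Iteration 4: no outgoing edges from {n1}; recursion stops.
Total rows emitted: 5.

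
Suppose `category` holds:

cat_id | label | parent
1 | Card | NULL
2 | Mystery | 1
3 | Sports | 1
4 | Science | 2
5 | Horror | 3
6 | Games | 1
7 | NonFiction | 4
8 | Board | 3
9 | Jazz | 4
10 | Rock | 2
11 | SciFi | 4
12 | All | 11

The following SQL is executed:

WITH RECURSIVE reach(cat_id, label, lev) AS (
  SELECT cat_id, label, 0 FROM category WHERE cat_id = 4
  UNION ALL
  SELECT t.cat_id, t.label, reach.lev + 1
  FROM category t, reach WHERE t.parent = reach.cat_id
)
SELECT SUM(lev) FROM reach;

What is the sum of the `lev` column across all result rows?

5

Base: cat_id=4 (Science) at lev 0.
Iteration 1: rows with parent in {4} -> NonFiction (id 7, lev 1), Jazz (id 9, lev 1), SciFi (id 11, lev 1).
Iteration 2: rows with parent in {7,9,11} -> All (id 12, lev 2).
Iteration 3: no rows with parent in {12}; recursion stops.
SUM(lev) = 0 + 1 + 1 + 1 + 2 = 5.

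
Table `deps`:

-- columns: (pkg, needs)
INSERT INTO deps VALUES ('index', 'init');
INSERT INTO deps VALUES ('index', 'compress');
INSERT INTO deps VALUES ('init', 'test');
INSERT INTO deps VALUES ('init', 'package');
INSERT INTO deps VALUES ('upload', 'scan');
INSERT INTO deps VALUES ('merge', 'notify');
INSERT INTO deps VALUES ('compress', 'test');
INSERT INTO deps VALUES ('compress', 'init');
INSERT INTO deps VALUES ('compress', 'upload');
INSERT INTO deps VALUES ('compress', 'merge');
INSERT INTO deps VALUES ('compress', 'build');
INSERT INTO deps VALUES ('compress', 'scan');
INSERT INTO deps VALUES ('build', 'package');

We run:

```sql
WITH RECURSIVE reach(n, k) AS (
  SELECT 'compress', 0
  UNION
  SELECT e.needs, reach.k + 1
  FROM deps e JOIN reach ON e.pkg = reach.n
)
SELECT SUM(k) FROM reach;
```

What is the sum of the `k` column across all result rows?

14

Base: (compress, k=0).
Iteration 1: edges from {compress} -> (build, k=1), (init, k=1), (merge, k=1), (scan, k=1), (test, k=1), (upload, k=1).
Iteration 2: edges from {build,init,merge,scan,test,upload} -> (notify, k=2), (package, k=2), (scan, k=2), (test, k=2). [UNION drops 1 duplicate row(s)]
Iteration 3: no outgoing edges from {notify,package,scan,test}; recursion stops.
SUM(k) = 0 + 1 + 1 + 1 + 1 + 1 + 1 + 2 + 2 + 2 + 2 = 14.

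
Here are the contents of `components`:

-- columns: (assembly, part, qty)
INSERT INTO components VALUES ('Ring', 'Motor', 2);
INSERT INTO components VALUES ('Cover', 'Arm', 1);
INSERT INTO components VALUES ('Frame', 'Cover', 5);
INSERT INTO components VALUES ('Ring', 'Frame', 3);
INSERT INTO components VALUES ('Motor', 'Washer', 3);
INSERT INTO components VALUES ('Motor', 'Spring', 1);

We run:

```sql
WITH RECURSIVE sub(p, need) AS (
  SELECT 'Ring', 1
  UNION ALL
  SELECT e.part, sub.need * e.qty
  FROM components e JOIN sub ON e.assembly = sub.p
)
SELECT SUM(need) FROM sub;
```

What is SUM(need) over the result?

Base: (Ring, need=1).
Iteration 1: components of {Ring} -> Frame = 1*3 = 3, Motor = 1*2 = 2.
Iteration 2: components of {Frame,Motor} -> Cover = 3*5 = 15, Spring = 2*1 = 2, Washer = 2*3 = 6.
Iteration 3: components of {Cover,Spring,Washer} -> Arm = 15*1 = 15.
Iteration 4: no further components; recursion stops.
SUM(need) = 1 + 3 + 2 + 15 + 2 + 6 + 15 = 44.

44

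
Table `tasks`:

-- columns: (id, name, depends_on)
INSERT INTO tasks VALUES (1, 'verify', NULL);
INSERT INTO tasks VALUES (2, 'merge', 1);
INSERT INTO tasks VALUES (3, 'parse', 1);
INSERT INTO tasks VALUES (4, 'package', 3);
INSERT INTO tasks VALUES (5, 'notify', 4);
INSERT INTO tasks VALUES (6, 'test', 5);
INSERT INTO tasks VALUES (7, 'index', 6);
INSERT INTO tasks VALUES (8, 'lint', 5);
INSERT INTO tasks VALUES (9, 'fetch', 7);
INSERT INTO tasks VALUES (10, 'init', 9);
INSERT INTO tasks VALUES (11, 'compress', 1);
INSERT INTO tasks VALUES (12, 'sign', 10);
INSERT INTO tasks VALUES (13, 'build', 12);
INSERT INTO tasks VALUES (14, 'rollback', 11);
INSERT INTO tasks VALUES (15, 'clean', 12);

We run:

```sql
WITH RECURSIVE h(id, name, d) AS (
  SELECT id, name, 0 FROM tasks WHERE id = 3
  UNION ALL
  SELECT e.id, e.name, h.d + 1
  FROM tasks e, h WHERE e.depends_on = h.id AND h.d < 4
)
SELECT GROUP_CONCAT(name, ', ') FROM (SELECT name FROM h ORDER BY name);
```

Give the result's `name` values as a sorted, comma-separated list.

index, lint, notify, package, parse, test

Base: id=3 (parse) at d 0.
Iteration 1: rows with depends_on in {3} -> package (id 4, d 1).
Iteration 2: rows with depends_on in {4} -> notify (id 5, d 2).
Iteration 3: rows with depends_on in {5} -> test (id 6, d 3), lint (id 8, d 3).
Iteration 4: rows with depends_on in {6,8} -> index (id 7, d 4).
Iteration 5: d < 4 fails for all current rows; recursion stops.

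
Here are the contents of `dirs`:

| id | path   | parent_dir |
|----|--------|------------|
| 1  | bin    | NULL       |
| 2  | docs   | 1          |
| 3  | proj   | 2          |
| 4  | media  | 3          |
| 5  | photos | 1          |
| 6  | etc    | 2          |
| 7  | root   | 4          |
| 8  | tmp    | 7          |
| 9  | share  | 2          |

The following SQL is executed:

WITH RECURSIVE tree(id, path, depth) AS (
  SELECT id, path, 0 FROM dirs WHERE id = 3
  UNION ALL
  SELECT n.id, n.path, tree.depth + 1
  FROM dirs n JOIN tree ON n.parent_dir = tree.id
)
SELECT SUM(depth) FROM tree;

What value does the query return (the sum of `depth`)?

Base: id=3 (proj) at depth 0.
Iteration 1: rows with parent_dir in {3} -> media (id 4, depth 1).
Iteration 2: rows with parent_dir in {4} -> root (id 7, depth 2).
Iteration 3: rows with parent_dir in {7} -> tmp (id 8, depth 3).
Iteration 4: no rows with parent_dir in {8}; recursion stops.
SUM(depth) = 0 + 1 + 2 + 3 = 6.

6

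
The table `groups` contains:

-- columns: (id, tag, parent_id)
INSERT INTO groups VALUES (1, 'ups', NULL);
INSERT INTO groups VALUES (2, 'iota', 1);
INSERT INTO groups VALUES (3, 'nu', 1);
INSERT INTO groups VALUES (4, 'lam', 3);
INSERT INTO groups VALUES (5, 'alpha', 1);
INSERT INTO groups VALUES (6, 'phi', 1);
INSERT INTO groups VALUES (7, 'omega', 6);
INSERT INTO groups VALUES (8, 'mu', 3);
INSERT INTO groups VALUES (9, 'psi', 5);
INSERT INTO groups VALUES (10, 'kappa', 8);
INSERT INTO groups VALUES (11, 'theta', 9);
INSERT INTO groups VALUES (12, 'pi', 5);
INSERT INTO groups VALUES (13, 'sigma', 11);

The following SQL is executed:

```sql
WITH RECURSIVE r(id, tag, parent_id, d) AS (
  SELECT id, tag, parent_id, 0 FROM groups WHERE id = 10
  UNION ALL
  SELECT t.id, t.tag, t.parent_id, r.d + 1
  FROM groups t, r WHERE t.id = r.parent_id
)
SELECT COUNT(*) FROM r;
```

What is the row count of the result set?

Base: id=10 (kappa), parent_id=8, d 0.
Iteration 1: join on id=8 -> mu (id 8, parent_id=3, d 1).
Iteration 2: join on id=3 -> nu (id 3, parent_id=1, d 2).
Iteration 3: join on id=1 -> ups (id 1, parent_id=NULL, d 3).
Iteration 4: parent_id is NULL; no match; recursion stops.
Total rows emitted: 4.

4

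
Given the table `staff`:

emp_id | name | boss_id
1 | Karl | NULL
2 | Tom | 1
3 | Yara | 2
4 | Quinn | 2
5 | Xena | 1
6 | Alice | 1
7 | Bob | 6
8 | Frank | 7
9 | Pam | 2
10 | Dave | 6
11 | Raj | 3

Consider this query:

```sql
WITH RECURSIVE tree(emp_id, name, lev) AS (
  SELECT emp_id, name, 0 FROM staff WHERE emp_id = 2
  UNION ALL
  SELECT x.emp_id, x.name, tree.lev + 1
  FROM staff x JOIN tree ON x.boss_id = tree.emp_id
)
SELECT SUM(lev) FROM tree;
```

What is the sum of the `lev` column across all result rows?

Base: emp_id=2 (Tom) at lev 0.
Iteration 1: rows with boss_id in {2} -> Yara (id 3, lev 1), Quinn (id 4, lev 1), Pam (id 9, lev 1).
Iteration 2: rows with boss_id in {3,4,9} -> Raj (id 11, lev 2).
Iteration 3: no rows with boss_id in {11}; recursion stops.
SUM(lev) = 0 + 1 + 1 + 1 + 2 = 5.

5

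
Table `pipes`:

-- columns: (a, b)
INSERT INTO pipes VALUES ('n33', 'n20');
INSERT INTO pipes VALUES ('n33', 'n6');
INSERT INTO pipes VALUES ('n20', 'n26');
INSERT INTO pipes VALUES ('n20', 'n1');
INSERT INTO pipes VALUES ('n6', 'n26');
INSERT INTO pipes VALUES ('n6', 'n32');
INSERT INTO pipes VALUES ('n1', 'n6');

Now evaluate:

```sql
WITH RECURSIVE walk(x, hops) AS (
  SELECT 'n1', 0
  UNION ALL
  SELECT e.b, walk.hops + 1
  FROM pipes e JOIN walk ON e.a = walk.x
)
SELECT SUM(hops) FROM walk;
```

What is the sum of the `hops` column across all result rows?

Base: (n1, hops=0).
Iteration 1: edges from {n1} -> (n6, hops=1).
Iteration 2: edges from {n6} -> (n26, hops=2), (n32, hops=2).
Iteration 3: no outgoing edges from {n26,n32}; recursion stops.
SUM(hops) = 0 + 1 + 2 + 2 = 5.

5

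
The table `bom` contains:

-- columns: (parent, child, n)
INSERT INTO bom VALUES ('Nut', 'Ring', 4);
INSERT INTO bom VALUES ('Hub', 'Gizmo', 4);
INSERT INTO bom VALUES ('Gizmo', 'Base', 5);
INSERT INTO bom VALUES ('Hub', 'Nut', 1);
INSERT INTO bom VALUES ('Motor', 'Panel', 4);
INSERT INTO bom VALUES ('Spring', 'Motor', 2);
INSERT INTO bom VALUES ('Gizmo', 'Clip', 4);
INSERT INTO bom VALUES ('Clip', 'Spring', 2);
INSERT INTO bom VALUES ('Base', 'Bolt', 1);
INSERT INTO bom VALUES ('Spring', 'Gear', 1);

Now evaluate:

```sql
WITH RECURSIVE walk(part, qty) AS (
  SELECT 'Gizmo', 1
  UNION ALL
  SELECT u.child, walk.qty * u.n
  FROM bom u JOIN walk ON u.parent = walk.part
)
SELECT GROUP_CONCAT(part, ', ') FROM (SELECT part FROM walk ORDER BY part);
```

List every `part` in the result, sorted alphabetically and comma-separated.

Base, Bolt, Clip, Gear, Gizmo, Motor, Panel, Spring

Base: (Gizmo, qty=1).
Iteration 1: components of {Gizmo} -> Base = 1*5 = 5, Clip = 1*4 = 4.
Iteration 2: components of {Base,Clip} -> Bolt = 5*1 = 5, Spring = 4*2 = 8.
Iteration 3: components of {Bolt,Spring} -> Gear = 8*1 = 8, Motor = 8*2 = 16.
Iteration 4: components of {Gear,Motor} -> Panel = 16*4 = 64.
Iteration 5: no further components; recursion stops.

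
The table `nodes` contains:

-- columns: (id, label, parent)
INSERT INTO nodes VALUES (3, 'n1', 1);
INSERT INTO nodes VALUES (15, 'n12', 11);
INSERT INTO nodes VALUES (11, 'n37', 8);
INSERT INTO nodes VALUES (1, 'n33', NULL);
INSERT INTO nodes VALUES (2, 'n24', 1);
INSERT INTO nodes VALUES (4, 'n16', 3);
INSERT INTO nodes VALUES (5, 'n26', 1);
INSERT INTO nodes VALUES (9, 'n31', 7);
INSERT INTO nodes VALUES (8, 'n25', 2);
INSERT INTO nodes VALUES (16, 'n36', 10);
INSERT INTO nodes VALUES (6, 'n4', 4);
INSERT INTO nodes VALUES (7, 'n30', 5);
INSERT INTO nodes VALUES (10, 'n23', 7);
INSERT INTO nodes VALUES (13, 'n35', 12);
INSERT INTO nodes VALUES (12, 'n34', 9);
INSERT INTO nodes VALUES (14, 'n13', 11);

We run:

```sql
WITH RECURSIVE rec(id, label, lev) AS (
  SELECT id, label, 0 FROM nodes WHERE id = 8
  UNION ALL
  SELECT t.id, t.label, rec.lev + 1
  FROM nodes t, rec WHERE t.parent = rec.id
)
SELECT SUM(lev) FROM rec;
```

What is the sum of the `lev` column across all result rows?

5

Base: id=8 (n25) at lev 0.
Iteration 1: rows with parent in {8} -> n37 (id 11, lev 1).
Iteration 2: rows with parent in {11} -> n13 (id 14, lev 2), n12 (id 15, lev 2).
Iteration 3: no rows with parent in {14,15}; recursion stops.
SUM(lev) = 0 + 1 + 2 + 2 = 5.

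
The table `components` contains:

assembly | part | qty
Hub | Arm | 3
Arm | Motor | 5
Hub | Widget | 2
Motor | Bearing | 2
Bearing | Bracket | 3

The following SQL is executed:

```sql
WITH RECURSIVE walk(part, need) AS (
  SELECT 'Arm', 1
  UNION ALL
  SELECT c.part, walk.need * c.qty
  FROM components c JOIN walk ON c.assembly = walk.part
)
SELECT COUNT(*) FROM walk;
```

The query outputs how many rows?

4

Base: (Arm, need=1).
Iteration 1: components of {Arm} -> Motor = 1*5 = 5.
Iteration 2: components of {Motor} -> Bearing = 5*2 = 10.
Iteration 3: components of {Bearing} -> Bracket = 10*3 = 30.
Iteration 4: no further components; recursion stops.
Total rows emitted: 4.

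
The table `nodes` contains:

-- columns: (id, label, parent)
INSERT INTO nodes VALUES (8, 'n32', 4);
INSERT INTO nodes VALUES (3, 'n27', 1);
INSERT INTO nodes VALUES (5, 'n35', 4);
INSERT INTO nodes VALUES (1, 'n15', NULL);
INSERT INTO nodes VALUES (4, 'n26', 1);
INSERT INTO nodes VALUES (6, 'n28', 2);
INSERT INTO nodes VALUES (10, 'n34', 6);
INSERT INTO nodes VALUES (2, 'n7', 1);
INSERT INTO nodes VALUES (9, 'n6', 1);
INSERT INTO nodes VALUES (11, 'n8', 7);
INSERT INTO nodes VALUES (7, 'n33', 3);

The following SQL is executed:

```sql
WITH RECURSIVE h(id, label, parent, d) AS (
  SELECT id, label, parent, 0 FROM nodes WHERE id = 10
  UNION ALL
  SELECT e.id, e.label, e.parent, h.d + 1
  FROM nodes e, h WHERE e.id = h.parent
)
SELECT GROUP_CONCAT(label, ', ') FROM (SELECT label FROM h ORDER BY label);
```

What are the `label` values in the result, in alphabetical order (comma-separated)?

Base: id=10 (n34), parent=6, d 0.
Iteration 1: join on id=6 -> n28 (id 6, parent=2, d 1).
Iteration 2: join on id=2 -> n7 (id 2, parent=1, d 2).
Iteration 3: join on id=1 -> n15 (id 1, parent=NULL, d 3).
Iteration 4: parent is NULL; no match; recursion stops.

n15, n28, n34, n7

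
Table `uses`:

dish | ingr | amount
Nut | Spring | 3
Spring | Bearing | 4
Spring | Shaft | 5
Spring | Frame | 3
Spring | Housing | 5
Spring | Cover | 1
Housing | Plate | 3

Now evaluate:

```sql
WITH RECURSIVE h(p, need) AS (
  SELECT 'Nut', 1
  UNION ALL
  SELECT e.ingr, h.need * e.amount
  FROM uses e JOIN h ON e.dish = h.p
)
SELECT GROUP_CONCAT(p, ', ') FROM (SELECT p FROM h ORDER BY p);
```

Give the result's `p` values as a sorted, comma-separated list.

Base: (Nut, need=1).
Iteration 1: components of {Nut} -> Spring = 1*3 = 3.
Iteration 2: components of {Spring} -> Bearing = 3*4 = 12, Cover = 3*1 = 3, Frame = 3*3 = 9, Housing = 3*5 = 15, Shaft = 3*5 = 15.
Iteration 3: components of {Bearing,Cover,Frame,Housing,Shaft} -> Plate = 15*3 = 45.
Iteration 4: no further components; recursion stops.

Bearing, Cover, Frame, Housing, Nut, Plate, Shaft, Spring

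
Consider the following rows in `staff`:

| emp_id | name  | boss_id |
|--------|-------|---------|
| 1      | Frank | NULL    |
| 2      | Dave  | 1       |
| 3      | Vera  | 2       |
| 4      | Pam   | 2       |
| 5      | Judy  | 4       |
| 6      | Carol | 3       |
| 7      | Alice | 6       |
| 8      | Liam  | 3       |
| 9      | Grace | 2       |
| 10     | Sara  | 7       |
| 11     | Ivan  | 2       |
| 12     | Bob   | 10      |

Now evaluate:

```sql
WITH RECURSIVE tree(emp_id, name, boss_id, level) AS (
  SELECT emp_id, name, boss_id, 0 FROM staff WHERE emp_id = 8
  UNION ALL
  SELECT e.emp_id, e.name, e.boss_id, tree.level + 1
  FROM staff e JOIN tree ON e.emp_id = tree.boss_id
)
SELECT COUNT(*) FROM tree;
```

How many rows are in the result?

4

Base: emp_id=8 (Liam), boss_id=3, level 0.
Iteration 1: join on emp_id=3 -> Vera (id 3, boss_id=2, level 1).
Iteration 2: join on emp_id=2 -> Dave (id 2, boss_id=1, level 2).
Iteration 3: join on emp_id=1 -> Frank (id 1, boss_id=NULL, level 3).
Iteration 4: boss_id is NULL; no match; recursion stops.
Total rows emitted: 4.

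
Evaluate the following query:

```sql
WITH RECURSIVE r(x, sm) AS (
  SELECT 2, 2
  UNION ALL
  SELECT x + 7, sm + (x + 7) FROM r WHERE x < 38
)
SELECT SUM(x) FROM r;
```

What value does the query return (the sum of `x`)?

Base: x=2, sm=2.
Iteration 1: 2 < 38 holds -> x = 2 + 7 = 9, sm = 2 + 9 = 11.
Iteration 2: 9 < 38 holds -> x = 9 + 7 = 16, sm = 11 + 16 = 27.
Iteration 3: 16 < 38 holds -> x = 16 + 7 = 23, sm = 27 + 23 = 50.
Iteration 4: 23 < 38 holds -> x = 23 + 7 = 30, sm = 50 + 30 = 80.
Iteration 5: 30 < 38 holds -> x = 30 + 7 = 37, sm = 80 + 37 = 117.
Iteration 6: 37 < 38 holds -> x = 37 + 7 = 44, sm = 117 + 44 = 161.
Iteration 7: 44 < 38 fails; recursion stops.
SUM(x) = 2 + 9 + 16 + 23 + 30 + 37 + 44 = 161.

161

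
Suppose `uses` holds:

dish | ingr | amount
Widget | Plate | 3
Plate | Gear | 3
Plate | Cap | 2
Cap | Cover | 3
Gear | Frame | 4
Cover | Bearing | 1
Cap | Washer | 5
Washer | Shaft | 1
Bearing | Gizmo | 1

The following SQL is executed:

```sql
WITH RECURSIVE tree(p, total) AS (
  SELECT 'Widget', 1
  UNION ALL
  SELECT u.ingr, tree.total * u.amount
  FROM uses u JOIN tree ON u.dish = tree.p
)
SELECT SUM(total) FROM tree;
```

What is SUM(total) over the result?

Base: (Widget, total=1).
Iteration 1: components of {Widget} -> Plate = 1*3 = 3.
Iteration 2: components of {Plate} -> Cap = 3*2 = 6, Gear = 3*3 = 9.
Iteration 3: components of {Cap,Gear} -> Cover = 6*3 = 18, Frame = 9*4 = 36, Washer = 6*5 = 30.
Iteration 4: components of {Cover,Frame,Washer} -> Bearing = 18*1 = 18, Shaft = 30*1 = 30.
Iteration 5: components of {Bearing,Shaft} -> Gizmo = 18*1 = 18.
Iteration 6: no further components; recursion stops.
SUM(total) = 1 + 3 + 9 + 6 + 36 + 18 + 30 + 18 + 30 + 18 = 169.

169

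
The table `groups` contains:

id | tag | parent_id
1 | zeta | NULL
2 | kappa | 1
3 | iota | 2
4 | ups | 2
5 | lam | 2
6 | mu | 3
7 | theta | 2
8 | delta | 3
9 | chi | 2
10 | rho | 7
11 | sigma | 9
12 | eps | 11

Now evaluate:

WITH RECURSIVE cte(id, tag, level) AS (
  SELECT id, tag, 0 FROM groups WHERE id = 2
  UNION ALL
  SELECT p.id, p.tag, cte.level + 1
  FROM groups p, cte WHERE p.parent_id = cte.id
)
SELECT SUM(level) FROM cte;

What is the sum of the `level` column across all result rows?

Base: id=2 (kappa) at level 0.
Iteration 1: rows with parent_id in {2} -> iota (id 3, level 1), ups (id 4, level 1), lam (id 5, level 1), theta (id 7, level 1), chi (id 9, level 1).
Iteration 2: rows with parent_id in {3,4,5,7,9} -> mu (id 6, level 2), delta (id 8, level 2), rho (id 10, level 2), sigma (id 11, level 2).
Iteration 3: rows with parent_id in {6,8,10,11} -> eps (id 12, level 3).
Iteration 4: no rows with parent_id in {12}; recursion stops.
SUM(level) = 0 + 1 + 1 + 1 + 1 + 1 + 2 + 2 + 2 + 2 + 3 = 16.

16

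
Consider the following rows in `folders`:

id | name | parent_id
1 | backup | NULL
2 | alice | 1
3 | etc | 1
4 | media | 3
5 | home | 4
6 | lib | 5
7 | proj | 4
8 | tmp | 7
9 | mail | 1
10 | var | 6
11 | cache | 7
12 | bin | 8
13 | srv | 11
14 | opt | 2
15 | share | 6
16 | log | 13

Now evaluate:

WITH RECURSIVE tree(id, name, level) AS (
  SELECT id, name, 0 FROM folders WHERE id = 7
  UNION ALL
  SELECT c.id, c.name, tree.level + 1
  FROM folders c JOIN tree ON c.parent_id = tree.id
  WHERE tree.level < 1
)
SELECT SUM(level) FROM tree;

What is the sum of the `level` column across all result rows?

Base: id=7 (proj) at level 0.
Iteration 1: rows with parent_id in {7} -> tmp (id 8, level 1), cache (id 11, level 1).
Iteration 2: level < 1 fails for all current rows; recursion stops.
SUM(level) = 0 + 1 + 1 = 2.

2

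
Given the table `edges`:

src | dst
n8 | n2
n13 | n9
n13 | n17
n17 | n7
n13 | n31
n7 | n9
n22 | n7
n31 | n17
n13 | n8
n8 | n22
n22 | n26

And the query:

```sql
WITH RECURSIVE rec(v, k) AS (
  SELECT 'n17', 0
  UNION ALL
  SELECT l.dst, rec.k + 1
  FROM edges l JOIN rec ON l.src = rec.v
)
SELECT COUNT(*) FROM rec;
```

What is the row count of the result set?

Base: (n17, k=0).
Iteration 1: edges from {n17} -> (n7, k=1).
Iteration 2: edges from {n7} -> (n9, k=2).
Iteration 3: no outgoing edges from {n9}; recursion stops.
Total rows emitted: 3.

3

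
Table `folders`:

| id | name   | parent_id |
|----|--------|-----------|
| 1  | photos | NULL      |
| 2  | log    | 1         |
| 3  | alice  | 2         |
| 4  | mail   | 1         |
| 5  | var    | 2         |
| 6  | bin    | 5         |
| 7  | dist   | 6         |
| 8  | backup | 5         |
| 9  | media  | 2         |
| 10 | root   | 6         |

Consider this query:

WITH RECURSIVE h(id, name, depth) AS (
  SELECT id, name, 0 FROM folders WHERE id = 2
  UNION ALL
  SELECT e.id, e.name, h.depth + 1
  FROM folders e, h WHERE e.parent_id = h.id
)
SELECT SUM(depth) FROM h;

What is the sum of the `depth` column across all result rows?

13

Base: id=2 (log) at depth 0.
Iteration 1: rows with parent_id in {2} -> alice (id 3, depth 1), var (id 5, depth 1), media (id 9, depth 1).
Iteration 2: rows with parent_id in {3,5,9} -> bin (id 6, depth 2), backup (id 8, depth 2).
Iteration 3: rows with parent_id in {6,8} -> dist (id 7, depth 3), root (id 10, depth 3).
Iteration 4: no rows with parent_id in {7,10}; recursion stops.
SUM(depth) = 0 + 1 + 1 + 1 + 2 + 2 + 3 + 3 = 13.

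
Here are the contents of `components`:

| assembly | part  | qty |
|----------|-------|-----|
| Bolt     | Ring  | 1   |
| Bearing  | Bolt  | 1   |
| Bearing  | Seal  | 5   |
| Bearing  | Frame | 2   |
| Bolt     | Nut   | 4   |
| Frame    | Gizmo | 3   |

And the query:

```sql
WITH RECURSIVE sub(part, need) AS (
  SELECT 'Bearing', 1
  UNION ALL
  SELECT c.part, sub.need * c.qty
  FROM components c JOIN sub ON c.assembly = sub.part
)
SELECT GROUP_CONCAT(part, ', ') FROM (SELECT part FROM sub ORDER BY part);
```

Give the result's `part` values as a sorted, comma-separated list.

Bearing, Bolt, Frame, Gizmo, Nut, Ring, Seal

Base: (Bearing, need=1).
Iteration 1: components of {Bearing} -> Bolt = 1*1 = 1, Frame = 1*2 = 2, Seal = 1*5 = 5.
Iteration 2: components of {Bolt,Frame,Seal} -> Gizmo = 2*3 = 6, Nut = 1*4 = 4, Ring = 1*1 = 1.
Iteration 3: no further components; recursion stops.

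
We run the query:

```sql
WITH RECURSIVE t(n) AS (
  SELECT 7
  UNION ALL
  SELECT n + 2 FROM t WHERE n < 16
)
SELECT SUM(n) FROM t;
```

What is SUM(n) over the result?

Base: n=7.
Iteration 1: 7 < 16 holds -> n = 7 + 2 = 9.
Iteration 2: 9 < 16 holds -> n = 9 + 2 = 11.
Iteration 3: 11 < 16 holds -> n = 11 + 2 = 13.
Iteration 4: 13 < 16 holds -> n = 13 + 2 = 15.
Iteration 5: 15 < 16 holds -> n = 15 + 2 = 17.
Iteration 6: 17 < 16 fails; recursion stops.
SUM(n) = 7 + 9 + 11 + 13 + 15 + 17 = 72.

72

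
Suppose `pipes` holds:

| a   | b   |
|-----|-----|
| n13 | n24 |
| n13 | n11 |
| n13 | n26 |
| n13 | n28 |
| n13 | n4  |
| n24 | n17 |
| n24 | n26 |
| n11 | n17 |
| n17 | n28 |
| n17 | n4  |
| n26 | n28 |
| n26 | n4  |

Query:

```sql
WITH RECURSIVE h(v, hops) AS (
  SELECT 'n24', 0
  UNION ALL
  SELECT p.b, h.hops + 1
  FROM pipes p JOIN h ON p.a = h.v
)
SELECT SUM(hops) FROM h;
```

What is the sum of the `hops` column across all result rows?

10

Base: (n24, hops=0).
Iteration 1: edges from {n24} -> (n17, hops=1), (n26, hops=1).
Iteration 2: edges from {n17,n26} -> (n28, hops=2) x2, (n4, hops=2) x2. [UNION ALL keeps all 4 new rows, including repeats]
Iteration 3: no outgoing edges from {n28,n4}; recursion stops.
SUM(hops) = 0 + 1 + 1 + 2 + 2 + 2 + 2 = 10.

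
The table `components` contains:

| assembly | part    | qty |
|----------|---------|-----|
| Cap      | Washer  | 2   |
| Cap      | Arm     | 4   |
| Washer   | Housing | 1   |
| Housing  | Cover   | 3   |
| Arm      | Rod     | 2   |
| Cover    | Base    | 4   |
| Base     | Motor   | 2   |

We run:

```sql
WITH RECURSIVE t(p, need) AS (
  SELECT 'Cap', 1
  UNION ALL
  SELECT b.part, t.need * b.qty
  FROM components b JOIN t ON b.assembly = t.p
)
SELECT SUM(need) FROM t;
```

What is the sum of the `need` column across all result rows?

95

Base: (Cap, need=1).
Iteration 1: components of {Cap} -> Arm = 1*4 = 4, Washer = 1*2 = 2.
Iteration 2: components of {Arm,Washer} -> Housing = 2*1 = 2, Rod = 4*2 = 8.
Iteration 3: components of {Housing,Rod} -> Cover = 2*3 = 6.
Iteration 4: components of {Cover} -> Base = 6*4 = 24.
Iteration 5: components of {Base} -> Motor = 24*2 = 48.
Iteration 6: no further components; recursion stops.
SUM(need) = 1 + 2 + 4 + 2 + 8 + 6 + 24 + 48 = 95.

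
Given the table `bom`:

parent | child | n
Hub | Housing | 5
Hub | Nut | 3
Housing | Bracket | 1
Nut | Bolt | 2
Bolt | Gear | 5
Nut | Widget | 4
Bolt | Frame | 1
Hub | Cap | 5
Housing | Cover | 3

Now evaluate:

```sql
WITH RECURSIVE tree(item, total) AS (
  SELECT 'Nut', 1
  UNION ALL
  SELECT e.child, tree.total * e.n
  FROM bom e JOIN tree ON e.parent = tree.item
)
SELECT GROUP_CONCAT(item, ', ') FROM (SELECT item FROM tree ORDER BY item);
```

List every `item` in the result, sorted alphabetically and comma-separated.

Bolt, Frame, Gear, Nut, Widget

Base: (Nut, total=1).
Iteration 1: components of {Nut} -> Bolt = 1*2 = 2, Widget = 1*4 = 4.
Iteration 2: components of {Bolt,Widget} -> Frame = 2*1 = 2, Gear = 2*5 = 10.
Iteration 3: no further components; recursion stops.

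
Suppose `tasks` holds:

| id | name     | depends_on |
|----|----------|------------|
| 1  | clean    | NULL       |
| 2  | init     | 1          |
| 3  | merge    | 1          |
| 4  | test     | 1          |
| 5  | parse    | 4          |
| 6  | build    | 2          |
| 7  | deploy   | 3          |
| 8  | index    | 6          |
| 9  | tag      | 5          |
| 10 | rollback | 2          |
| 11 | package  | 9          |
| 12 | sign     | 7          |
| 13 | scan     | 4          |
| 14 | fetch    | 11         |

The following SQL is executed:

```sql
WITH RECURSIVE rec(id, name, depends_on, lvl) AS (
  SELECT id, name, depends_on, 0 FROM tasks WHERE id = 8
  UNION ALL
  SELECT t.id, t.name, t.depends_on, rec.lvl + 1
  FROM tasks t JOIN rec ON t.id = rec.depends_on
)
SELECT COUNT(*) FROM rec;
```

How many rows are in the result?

Base: id=8 (index), depends_on=6, lvl 0.
Iteration 1: join on id=6 -> build (id 6, depends_on=2, lvl 1).
Iteration 2: join on id=2 -> init (id 2, depends_on=1, lvl 2).
Iteration 3: join on id=1 -> clean (id 1, depends_on=NULL, lvl 3).
Iteration 4: depends_on is NULL; no match; recursion stops.
Total rows emitted: 4.

4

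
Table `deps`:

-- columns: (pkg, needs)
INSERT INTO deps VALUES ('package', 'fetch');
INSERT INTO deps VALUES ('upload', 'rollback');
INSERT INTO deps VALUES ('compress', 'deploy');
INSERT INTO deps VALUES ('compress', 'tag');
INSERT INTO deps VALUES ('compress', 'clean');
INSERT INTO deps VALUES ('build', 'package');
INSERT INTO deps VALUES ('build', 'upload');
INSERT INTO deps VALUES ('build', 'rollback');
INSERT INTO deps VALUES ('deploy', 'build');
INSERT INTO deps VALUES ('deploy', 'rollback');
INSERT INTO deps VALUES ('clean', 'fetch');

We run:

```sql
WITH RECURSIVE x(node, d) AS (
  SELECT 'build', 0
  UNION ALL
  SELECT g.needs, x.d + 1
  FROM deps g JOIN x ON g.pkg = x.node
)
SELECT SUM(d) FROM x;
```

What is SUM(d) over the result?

7

Base: (build, d=0).
Iteration 1: edges from {build} -> (package, d=1), (rollback, d=1), (upload, d=1).
Iteration 2: edges from {package,rollback,upload} -> (fetch, d=2), (rollback, d=2).
Iteration 3: no outgoing edges from {fetch,rollback}; recursion stops.
SUM(d) = 0 + 1 + 1 + 1 + 2 + 2 = 7.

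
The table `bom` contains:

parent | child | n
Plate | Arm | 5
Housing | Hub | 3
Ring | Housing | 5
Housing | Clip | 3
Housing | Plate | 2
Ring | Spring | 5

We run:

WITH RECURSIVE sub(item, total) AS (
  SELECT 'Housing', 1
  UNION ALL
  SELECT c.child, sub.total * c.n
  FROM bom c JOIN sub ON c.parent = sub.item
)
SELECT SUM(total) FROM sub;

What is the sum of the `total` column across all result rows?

19

Base: (Housing, total=1).
Iteration 1: components of {Housing} -> Clip = 1*3 = 3, Hub = 1*3 = 3, Plate = 1*2 = 2.
Iteration 2: components of {Clip,Hub,Plate} -> Arm = 2*5 = 10.
Iteration 3: no further components; recursion stops.
SUM(total) = 1 + 3 + 2 + 3 + 10 = 19.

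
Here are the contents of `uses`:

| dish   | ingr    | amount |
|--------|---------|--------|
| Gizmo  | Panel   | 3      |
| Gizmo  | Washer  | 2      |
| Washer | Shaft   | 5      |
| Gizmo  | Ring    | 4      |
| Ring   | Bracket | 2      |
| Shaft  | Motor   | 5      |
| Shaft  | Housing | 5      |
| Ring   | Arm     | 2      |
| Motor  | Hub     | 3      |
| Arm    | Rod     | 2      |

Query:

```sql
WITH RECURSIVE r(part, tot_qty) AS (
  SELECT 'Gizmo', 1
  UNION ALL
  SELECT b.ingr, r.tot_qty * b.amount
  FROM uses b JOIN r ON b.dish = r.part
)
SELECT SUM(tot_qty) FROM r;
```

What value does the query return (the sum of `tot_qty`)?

302

Base: (Gizmo, tot_qty=1).
Iteration 1: components of {Gizmo} -> Panel = 1*3 = 3, Ring = 1*4 = 4, Washer = 1*2 = 2.
Iteration 2: components of {Panel,Ring,Washer} -> Arm = 4*2 = 8, Bracket = 4*2 = 8, Shaft = 2*5 = 10.
Iteration 3: components of {Arm,Bracket,Shaft} -> Housing = 10*5 = 50, Motor = 10*5 = 50, Rod = 8*2 = 16.
Iteration 4: components of {Housing,Motor,Rod} -> Hub = 50*3 = 150.
Iteration 5: no further components; recursion stops.
SUM(tot_qty) = 1 + 3 + 2 + 4 + 10 + 8 + 8 + 50 + 50 + 16 + 150 = 302.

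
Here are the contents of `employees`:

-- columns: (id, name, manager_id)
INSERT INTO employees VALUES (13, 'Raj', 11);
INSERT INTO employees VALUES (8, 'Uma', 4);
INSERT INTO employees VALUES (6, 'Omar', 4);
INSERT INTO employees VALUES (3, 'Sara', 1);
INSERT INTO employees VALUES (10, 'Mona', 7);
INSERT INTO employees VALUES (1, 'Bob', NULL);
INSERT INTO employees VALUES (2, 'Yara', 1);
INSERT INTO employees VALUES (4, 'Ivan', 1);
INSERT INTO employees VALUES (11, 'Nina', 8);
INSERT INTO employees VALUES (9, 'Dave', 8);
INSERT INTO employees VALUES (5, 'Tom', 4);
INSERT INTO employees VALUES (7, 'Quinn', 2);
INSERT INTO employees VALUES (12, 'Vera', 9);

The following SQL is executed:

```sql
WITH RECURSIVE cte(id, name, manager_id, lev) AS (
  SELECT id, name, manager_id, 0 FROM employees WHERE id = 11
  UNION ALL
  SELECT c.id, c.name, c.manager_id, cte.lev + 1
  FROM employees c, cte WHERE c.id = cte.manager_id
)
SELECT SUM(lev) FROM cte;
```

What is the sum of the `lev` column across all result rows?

Base: id=11 (Nina), manager_id=8, lev 0.
Iteration 1: join on id=8 -> Uma (id 8, manager_id=4, lev 1).
Iteration 2: join on id=4 -> Ivan (id 4, manager_id=1, lev 2).
Iteration 3: join on id=1 -> Bob (id 1, manager_id=NULL, lev 3).
Iteration 4: manager_id is NULL; no match; recursion stops.
SUM(lev) = 0 + 1 + 2 + 3 = 6.

6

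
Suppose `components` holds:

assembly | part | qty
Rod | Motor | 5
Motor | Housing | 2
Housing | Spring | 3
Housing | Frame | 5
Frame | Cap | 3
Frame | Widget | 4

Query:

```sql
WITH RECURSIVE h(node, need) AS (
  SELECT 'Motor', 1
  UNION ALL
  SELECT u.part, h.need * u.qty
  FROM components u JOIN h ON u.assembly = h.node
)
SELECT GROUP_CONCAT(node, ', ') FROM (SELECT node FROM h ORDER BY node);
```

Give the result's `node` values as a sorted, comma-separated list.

Base: (Motor, need=1).
Iteration 1: components of {Motor} -> Housing = 1*2 = 2.
Iteration 2: components of {Housing} -> Frame = 2*5 = 10, Spring = 2*3 = 6.
Iteration 3: components of {Frame,Spring} -> Cap = 10*3 = 30, Widget = 10*4 = 40.
Iteration 4: no further components; recursion stops.

Cap, Frame, Housing, Motor, Spring, Widget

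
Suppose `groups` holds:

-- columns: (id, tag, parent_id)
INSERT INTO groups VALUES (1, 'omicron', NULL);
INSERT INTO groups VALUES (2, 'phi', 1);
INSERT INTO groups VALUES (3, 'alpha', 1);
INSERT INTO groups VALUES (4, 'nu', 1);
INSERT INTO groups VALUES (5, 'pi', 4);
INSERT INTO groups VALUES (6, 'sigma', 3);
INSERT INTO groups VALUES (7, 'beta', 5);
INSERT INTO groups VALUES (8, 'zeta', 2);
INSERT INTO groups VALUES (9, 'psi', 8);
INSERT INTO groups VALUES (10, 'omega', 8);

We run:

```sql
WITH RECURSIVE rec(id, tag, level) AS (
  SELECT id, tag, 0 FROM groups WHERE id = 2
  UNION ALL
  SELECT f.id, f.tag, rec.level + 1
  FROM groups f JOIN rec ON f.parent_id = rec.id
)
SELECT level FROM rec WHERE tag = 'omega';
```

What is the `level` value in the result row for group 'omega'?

2

Base: id=2 (phi) at level 0.
Iteration 1: rows with parent_id in {2} -> zeta (id 8, level 1).
Iteration 2: rows with parent_id in {8} -> psi (id 9, level 2), omega (id 10, level 2).
Iteration 3: no rows with parent_id in {9,10}; recursion stops.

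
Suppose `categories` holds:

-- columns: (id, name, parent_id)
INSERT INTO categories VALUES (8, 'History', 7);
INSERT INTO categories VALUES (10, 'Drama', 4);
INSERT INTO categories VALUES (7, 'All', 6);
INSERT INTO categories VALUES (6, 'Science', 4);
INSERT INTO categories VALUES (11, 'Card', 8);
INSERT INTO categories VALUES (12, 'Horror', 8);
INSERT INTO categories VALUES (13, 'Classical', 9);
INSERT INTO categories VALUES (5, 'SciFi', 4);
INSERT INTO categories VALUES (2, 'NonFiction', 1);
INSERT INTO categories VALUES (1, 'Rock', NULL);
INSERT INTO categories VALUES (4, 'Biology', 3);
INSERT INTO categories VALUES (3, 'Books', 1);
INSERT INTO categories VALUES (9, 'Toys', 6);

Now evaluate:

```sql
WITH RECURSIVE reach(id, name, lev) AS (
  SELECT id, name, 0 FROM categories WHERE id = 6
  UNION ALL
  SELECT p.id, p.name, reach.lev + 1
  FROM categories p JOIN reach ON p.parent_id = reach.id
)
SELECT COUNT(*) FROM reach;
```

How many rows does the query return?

Base: id=6 (Science) at lev 0.
Iteration 1: rows with parent_id in {6} -> All (id 7, lev 1), Toys (id 9, lev 1).
Iteration 2: rows with parent_id in {7,9} -> History (id 8, lev 2), Classical (id 13, lev 2).
Iteration 3: rows with parent_id in {8,13} -> Card (id 11, lev 3), Horror (id 12, lev 3).
Iteration 4: no rows with parent_id in {11,12}; recursion stops.
Total rows emitted: 7.

7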